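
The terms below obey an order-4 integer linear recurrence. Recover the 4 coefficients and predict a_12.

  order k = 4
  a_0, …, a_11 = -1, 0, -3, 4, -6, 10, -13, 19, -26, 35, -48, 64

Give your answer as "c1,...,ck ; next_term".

-1,1,0,-1 ; -86

  a_4 = -1·4 + 1·-3 + 0·0 + -1·-1 = -6
  a_5 = -1·-6 + 1·4 + 0·-3 + -1·0 = 10
  a_6 = -1·10 + 1·-6 + 0·4 + -1·-3 = -13
  a_7 = -1·-13 + 1·10 + 0·-6 + -1·4 = 19
  a_8 = -1·19 + 1·-13 + 0·10 + -1·-6 = -26
  a_9 = -1·-26 + 1·19 + 0·-13 + -1·10 = 35
  a_10 = -1·35 + 1·-26 + 0·19 + -1·-13 = -48
  a_11 = -1·-48 + 1·35 + 0·-26 + -1·19 = 64
  a_12 = -1·64 + 1·-48 + 0·35 + -1·-26 = -86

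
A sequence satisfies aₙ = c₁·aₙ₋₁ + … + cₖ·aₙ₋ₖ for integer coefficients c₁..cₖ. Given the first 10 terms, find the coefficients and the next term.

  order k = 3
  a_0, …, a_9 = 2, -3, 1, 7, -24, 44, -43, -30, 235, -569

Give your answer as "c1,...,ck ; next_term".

  a_3 = -2·1 + -1·-3 + 3·2 = 7
  a_4 = -2·7 + -1·1 + 3·-3 = -24
  a_5 = -2·-24 + -1·7 + 3·1 = 44
  a_6 = -2·44 + -1·-24 + 3·7 = -43
  a_7 = -2·-43 + -1·44 + 3·-24 = -30
  a_8 = -2·-30 + -1·-43 + 3·44 = 235
  a_9 = -2·235 + -1·-30 + 3·-43 = -569
  a_10 = -2·-569 + -1·235 + 3·-30 = 813

-2,-1,3 ; 813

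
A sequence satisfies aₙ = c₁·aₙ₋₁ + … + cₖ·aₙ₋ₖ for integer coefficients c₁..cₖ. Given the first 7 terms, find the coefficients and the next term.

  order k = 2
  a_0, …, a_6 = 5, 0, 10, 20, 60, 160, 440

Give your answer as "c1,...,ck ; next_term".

2,2 ; 1200

  a_2 = 2·0 + 2·5 = 10
  a_3 = 2·10 + 2·0 = 20
  a_4 = 2·20 + 2·10 = 60
  a_5 = 2·60 + 2·20 = 160
  a_6 = 2·160 + 2·60 = 440
  a_7 = 2·440 + 2·160 = 1200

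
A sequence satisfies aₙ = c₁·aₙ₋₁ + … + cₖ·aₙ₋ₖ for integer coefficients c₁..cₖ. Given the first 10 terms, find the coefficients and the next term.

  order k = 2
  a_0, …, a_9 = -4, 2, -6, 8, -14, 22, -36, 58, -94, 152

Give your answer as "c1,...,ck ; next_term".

-1,1 ; -246

  a_2 = -1·2 + 1·-4 = -6
  a_3 = -1·-6 + 1·2 = 8
  a_4 = -1·8 + 1·-6 = -14
  a_5 = -1·-14 + 1·8 = 22
  a_6 = -1·22 + 1·-14 = -36
  a_7 = -1·-36 + 1·22 = 58
  a_8 = -1·58 + 1·-36 = -94
  a_9 = -1·-94 + 1·58 = 152
  a_10 = -1·152 + 1·-94 = -246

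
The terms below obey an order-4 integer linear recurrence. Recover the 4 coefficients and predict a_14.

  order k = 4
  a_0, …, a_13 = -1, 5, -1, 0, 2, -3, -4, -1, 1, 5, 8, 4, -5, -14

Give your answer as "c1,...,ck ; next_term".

1,-1,0,-1 ; -17

  a_4 = 1·0 + -1·-1 + 0·5 + -1·-1 = 2
  a_5 = 1·2 + -1·0 + 0·-1 + -1·5 = -3
  a_6 = 1·-3 + -1·2 + 0·0 + -1·-1 = -4
  a_7 = 1·-4 + -1·-3 + 0·2 + -1·0 = -1
  a_8 = 1·-1 + -1·-4 + 0·-3 + -1·2 = 1
  a_9 = 1·1 + -1·-1 + 0·-4 + -1·-3 = 5
  a_10 = 1·5 + -1·1 + 0·-1 + -1·-4 = 8
  a_11 = 1·8 + -1·5 + 0·1 + -1·-1 = 4
  a_12 = 1·4 + -1·8 + 0·5 + -1·1 = -5
  a_13 = 1·-5 + -1·4 + 0·8 + -1·5 = -14
  a_14 = 1·-14 + -1·-5 + 0·4 + -1·8 = -17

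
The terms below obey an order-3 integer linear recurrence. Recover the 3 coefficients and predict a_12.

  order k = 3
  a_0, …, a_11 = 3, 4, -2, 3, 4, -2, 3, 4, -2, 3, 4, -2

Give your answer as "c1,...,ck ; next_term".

0,0,1 ; 3

  a_3 = 0·-2 + 0·4 + 1·3 = 3
  a_4 = 0·3 + 0·-2 + 1·4 = 4
  a_5 = 0·4 + 0·3 + 1·-2 = -2
  a_6 = 0·-2 + 0·4 + 1·3 = 3
  a_7 = 0·3 + 0·-2 + 1·4 = 4
  a_8 = 0·4 + 0·3 + 1·-2 = -2
  a_9 = 0·-2 + 0·4 + 1·3 = 3
  a_10 = 0·3 + 0·-2 + 1·4 = 4
  a_11 = 0·4 + 0·3 + 1·-2 = -2
  a_12 = 0·-2 + 0·4 + 1·3 = 3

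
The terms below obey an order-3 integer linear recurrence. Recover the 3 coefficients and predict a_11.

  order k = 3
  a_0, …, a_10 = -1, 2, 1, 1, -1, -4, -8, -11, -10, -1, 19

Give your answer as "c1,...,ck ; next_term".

  a_3 = 2·1 + -1·2 + -1·-1 = 1
  a_4 = 2·1 + -1·1 + -1·2 = -1
  a_5 = 2·-1 + -1·1 + -1·1 = -4
  a_6 = 2·-4 + -1·-1 + -1·1 = -8
  a_7 = 2·-8 + -1·-4 + -1·-1 = -11
  a_8 = 2·-11 + -1·-8 + -1·-4 = -10
  a_9 = 2·-10 + -1·-11 + -1·-8 = -1
  a_10 = 2·-1 + -1·-10 + -1·-11 = 19
  a_11 = 2·19 + -1·-1 + -1·-10 = 49

2,-1,-1 ; 49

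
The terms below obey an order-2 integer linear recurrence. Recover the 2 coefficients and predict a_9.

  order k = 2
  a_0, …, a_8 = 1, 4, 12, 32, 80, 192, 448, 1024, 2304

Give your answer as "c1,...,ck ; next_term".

  a_2 = 4·4 + -4·1 = 12
  a_3 = 4·12 + -4·4 = 32
  a_4 = 4·32 + -4·12 = 80
  a_5 = 4·80 + -4·32 = 192
  a_6 = 4·192 + -4·80 = 448
  a_7 = 4·448 + -4·192 = 1024
  a_8 = 4·1024 + -4·448 = 2304
  a_9 = 4·2304 + -4·1024 = 5120

4,-4 ; 5120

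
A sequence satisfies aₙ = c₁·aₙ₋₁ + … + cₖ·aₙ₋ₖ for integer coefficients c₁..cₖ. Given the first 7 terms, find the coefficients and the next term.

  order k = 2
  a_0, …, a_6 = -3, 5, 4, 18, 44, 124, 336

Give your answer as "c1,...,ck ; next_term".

2,2 ; 920

  a_2 = 2·5 + 2·-3 = 4
  a_3 = 2·4 + 2·5 = 18
  a_4 = 2·18 + 2·4 = 44
  a_5 = 2·44 + 2·18 = 124
  a_6 = 2·124 + 2·44 = 336
  a_7 = 2·336 + 2·124 = 920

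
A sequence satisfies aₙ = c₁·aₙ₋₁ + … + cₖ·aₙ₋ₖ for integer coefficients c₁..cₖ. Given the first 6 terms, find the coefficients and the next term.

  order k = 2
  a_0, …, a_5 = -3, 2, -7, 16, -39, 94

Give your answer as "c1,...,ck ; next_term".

  a_2 = -2·2 + 1·-3 = -7
  a_3 = -2·-7 + 1·2 = 16
  a_4 = -2·16 + 1·-7 = -39
  a_5 = -2·-39 + 1·16 = 94
  a_6 = -2·94 + 1·-39 = -227

-2,1 ; -227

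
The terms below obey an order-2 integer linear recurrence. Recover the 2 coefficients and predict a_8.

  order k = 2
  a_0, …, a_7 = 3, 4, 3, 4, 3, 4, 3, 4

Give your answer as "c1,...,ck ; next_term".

  a_2 = 0·4 + 1·3 = 3
  a_3 = 0·3 + 1·4 = 4
  a_4 = 0·4 + 1·3 = 3
  a_5 = 0·3 + 1·4 = 4
  a_6 = 0·4 + 1·3 = 3
  a_7 = 0·3 + 1·4 = 4
  a_8 = 0·4 + 1·3 = 3

0,1 ; 3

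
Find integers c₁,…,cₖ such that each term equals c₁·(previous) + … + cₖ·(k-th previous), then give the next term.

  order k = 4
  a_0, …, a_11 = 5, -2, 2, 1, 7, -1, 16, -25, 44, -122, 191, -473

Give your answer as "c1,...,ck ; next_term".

0,3,-3,-1 ; 895

  a_4 = 0·1 + 3·2 + -3·-2 + -1·5 = 7
  a_5 = 0·7 + 3·1 + -3·2 + -1·-2 = -1
  a_6 = 0·-1 + 3·7 + -3·1 + -1·2 = 16
  a_7 = 0·16 + 3·-1 + -3·7 + -1·1 = -25
  a_8 = 0·-25 + 3·16 + -3·-1 + -1·7 = 44
  a_9 = 0·44 + 3·-25 + -3·16 + -1·-1 = -122
  a_10 = 0·-122 + 3·44 + -3·-25 + -1·16 = 191
  a_11 = 0·191 + 3·-122 + -3·44 + -1·-25 = -473
  a_12 = 0·-473 + 3·191 + -3·-122 + -1·44 = 895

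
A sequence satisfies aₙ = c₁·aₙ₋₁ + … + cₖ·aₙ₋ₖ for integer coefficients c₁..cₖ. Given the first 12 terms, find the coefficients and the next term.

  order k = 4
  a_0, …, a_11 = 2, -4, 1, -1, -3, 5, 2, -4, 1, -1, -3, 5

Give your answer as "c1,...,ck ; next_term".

0,-1,0,-1 ; 2

  a_4 = 0·-1 + -1·1 + 0·-4 + -1·2 = -3
  a_5 = 0·-3 + -1·-1 + 0·1 + -1·-4 = 5
  a_6 = 0·5 + -1·-3 + 0·-1 + -1·1 = 2
  a_7 = 0·2 + -1·5 + 0·-3 + -1·-1 = -4
  a_8 = 0·-4 + -1·2 + 0·5 + -1·-3 = 1
  a_9 = 0·1 + -1·-4 + 0·2 + -1·5 = -1
  a_10 = 0·-1 + -1·1 + 0·-4 + -1·2 = -3
  a_11 = 0·-3 + -1·-1 + 0·1 + -1·-4 = 5
  a_12 = 0·5 + -1·-3 + 0·-1 + -1·1 = 2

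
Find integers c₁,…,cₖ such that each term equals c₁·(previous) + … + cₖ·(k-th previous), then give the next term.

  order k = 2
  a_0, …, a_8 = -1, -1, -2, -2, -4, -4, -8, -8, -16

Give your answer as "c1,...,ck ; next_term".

  a_2 = 0·-1 + 2·-1 = -2
  a_3 = 0·-2 + 2·-1 = -2
  a_4 = 0·-2 + 2·-2 = -4
  a_5 = 0·-4 + 2·-2 = -4
  a_6 = 0·-4 + 2·-4 = -8
  a_7 = 0·-8 + 2·-4 = -8
  a_8 = 0·-8 + 2·-8 = -16
  a_9 = 0·-16 + 2·-8 = -16

0,2 ; -16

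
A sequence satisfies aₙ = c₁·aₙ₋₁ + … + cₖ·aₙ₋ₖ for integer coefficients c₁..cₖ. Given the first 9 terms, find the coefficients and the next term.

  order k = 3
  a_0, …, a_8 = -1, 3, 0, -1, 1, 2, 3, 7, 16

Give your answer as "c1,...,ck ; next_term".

  a_3 = 2·0 + 0·3 + 1·-1 = -1
  a_4 = 2·-1 + 0·0 + 1·3 = 1
  a_5 = 2·1 + 0·-1 + 1·0 = 2
  a_6 = 2·2 + 0·1 + 1·-1 = 3
  a_7 = 2·3 + 0·2 + 1·1 = 7
  a_8 = 2·7 + 0·3 + 1·2 = 16
  a_9 = 2·16 + 0·7 + 1·3 = 35

2,0,1 ; 35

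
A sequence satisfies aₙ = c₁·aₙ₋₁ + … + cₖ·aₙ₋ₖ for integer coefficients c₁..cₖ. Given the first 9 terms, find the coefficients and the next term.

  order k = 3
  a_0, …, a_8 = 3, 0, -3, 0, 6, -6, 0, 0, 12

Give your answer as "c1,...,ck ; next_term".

-2,-2,-2 ; -24

  a_3 = -2·-3 + -2·0 + -2·3 = 0
  a_4 = -2·0 + -2·-3 + -2·0 = 6
  a_5 = -2·6 + -2·0 + -2·-3 = -6
  a_6 = -2·-6 + -2·6 + -2·0 = 0
  a_7 = -2·0 + -2·-6 + -2·6 = 0
  a_8 = -2·0 + -2·0 + -2·-6 = 12
  a_9 = -2·12 + -2·0 + -2·0 = -24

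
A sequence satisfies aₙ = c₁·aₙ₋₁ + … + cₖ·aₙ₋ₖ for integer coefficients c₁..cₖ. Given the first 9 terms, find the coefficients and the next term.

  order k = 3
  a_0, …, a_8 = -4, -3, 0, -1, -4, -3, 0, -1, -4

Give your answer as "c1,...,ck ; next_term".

  a_3 = 1·0 + -1·-3 + 1·-4 = -1
  a_4 = 1·-1 + -1·0 + 1·-3 = -4
  a_5 = 1·-4 + -1·-1 + 1·0 = -3
  a_6 = 1·-3 + -1·-4 + 1·-1 = 0
  a_7 = 1·0 + -1·-3 + 1·-4 = -1
  a_8 = 1·-1 + -1·0 + 1·-3 = -4
  a_9 = 1·-4 + -1·-1 + 1·0 = -3

1,-1,1 ; -3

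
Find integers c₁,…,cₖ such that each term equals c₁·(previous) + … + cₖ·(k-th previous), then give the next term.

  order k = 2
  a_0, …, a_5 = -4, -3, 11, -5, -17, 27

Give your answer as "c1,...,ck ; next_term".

-1,-2 ; 7

  a_2 = -1·-3 + -2·-4 = 11
  a_3 = -1·11 + -2·-3 = -5
  a_4 = -1·-5 + -2·11 = -17
  a_5 = -1·-17 + -2·-5 = 27
  a_6 = -1·27 + -2·-17 = 7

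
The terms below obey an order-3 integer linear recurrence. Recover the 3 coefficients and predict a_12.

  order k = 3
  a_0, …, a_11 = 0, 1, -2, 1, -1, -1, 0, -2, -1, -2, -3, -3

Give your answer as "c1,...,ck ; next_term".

  a_3 = 0·-2 + 1·1 + 1·0 = 1
  a_4 = 0·1 + 1·-2 + 1·1 = -1
  a_5 = 0·-1 + 1·1 + 1·-2 = -1
  a_6 = 0·-1 + 1·-1 + 1·1 = 0
  a_7 = 0·0 + 1·-1 + 1·-1 = -2
  a_8 = 0·-2 + 1·0 + 1·-1 = -1
  a_9 = 0·-1 + 1·-2 + 1·0 = -2
  a_10 = 0·-2 + 1·-1 + 1·-2 = -3
  a_11 = 0·-3 + 1·-2 + 1·-1 = -3
  a_12 = 0·-3 + 1·-3 + 1·-2 = -5

0,1,1 ; -5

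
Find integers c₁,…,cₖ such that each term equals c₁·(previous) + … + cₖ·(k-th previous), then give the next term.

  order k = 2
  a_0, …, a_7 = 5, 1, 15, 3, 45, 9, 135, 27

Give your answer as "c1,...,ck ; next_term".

  a_2 = 0·1 + 3·5 = 15
  a_3 = 0·15 + 3·1 = 3
  a_4 = 0·3 + 3·15 = 45
  a_5 = 0·45 + 3·3 = 9
  a_6 = 0·9 + 3·45 = 135
  a_7 = 0·135 + 3·9 = 27
  a_8 = 0·27 + 3·135 = 405

0,3 ; 405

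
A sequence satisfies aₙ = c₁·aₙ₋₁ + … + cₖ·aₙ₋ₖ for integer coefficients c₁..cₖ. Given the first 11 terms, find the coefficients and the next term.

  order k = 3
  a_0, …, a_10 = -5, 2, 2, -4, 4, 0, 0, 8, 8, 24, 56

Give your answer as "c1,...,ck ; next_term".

  a_3 = 1·2 + 2·2 + 2·-5 = -4
  a_4 = 1·-4 + 2·2 + 2·2 = 4
  a_5 = 1·4 + 2·-4 + 2·2 = 0
  a_6 = 1·0 + 2·4 + 2·-4 = 0
  a_7 = 1·0 + 2·0 + 2·4 = 8
  a_8 = 1·8 + 2·0 + 2·0 = 8
  a_9 = 1·8 + 2·8 + 2·0 = 24
  a_10 = 1·24 + 2·8 + 2·8 = 56
  a_11 = 1·56 + 2·24 + 2·8 = 120

1,2,2 ; 120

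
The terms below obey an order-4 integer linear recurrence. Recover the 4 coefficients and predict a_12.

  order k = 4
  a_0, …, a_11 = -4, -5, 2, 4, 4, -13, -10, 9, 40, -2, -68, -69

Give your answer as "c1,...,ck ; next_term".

  a_4 = 0·4 + -1·2 + -2·-5 + 1·-4 = 4
  a_5 = 0·4 + -1·4 + -2·2 + 1·-5 = -13
  a_6 = 0·-13 + -1·4 + -2·4 + 1·2 = -10
  a_7 = 0·-10 + -1·-13 + -2·4 + 1·4 = 9
  a_8 = 0·9 + -1·-10 + -2·-13 + 1·4 = 40
  a_9 = 0·40 + -1·9 + -2·-10 + 1·-13 = -2
  a_10 = 0·-2 + -1·40 + -2·9 + 1·-10 = -68
  a_11 = 0·-68 + -1·-2 + -2·40 + 1·9 = -69
  a_12 = 0·-69 + -1·-68 + -2·-2 + 1·40 = 112

0,-1,-2,1 ; 112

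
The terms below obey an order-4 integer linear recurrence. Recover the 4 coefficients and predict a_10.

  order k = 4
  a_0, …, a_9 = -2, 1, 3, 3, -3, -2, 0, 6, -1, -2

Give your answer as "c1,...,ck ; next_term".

  a_4 = 0·3 + 0·3 + -1·1 + 1·-2 = -3
  a_5 = 0·-3 + 0·3 + -1·3 + 1·1 = -2
  a_6 = 0·-2 + 0·-3 + -1·3 + 1·3 = 0
  a_7 = 0·0 + 0·-2 + -1·-3 + 1·3 = 6
  a_8 = 0·6 + 0·0 + -1·-2 + 1·-3 = -1
  a_9 = 0·-1 + 0·6 + -1·0 + 1·-2 = -2
  a_10 = 0·-2 + 0·-1 + -1·6 + 1·0 = -6

0,0,-1,1 ; -6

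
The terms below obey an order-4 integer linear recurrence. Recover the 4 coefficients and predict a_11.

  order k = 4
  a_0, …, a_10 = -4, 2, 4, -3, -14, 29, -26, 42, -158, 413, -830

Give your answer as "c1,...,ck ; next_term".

  a_4 = -2·-3 + -1·4 + -2·2 + 3·-4 = -14
  a_5 = -2·-14 + -1·-3 + -2·4 + 3·2 = 29
  a_6 = -2·29 + -1·-14 + -2·-3 + 3·4 = -26
  a_7 = -2·-26 + -1·29 + -2·-14 + 3·-3 = 42
  a_8 = -2·42 + -1·-26 + -2·29 + 3·-14 = -158
  a_9 = -2·-158 + -1·42 + -2·-26 + 3·29 = 413
  a_10 = -2·413 + -1·-158 + -2·42 + 3·-26 = -830
  a_11 = -2·-830 + -1·413 + -2·-158 + 3·42 = 1689

-2,-1,-2,3 ; 1689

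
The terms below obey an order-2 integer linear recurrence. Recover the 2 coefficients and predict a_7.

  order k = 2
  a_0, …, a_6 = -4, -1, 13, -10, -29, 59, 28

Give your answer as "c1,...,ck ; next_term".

-1,-3 ; -205

  a_2 = -1·-1 + -3·-4 = 13
  a_3 = -1·13 + -3·-1 = -10
  a_4 = -1·-10 + -3·13 = -29
  a_5 = -1·-29 + -3·-10 = 59
  a_6 = -1·59 + -3·-29 = 28
  a_7 = -1·28 + -3·59 = -205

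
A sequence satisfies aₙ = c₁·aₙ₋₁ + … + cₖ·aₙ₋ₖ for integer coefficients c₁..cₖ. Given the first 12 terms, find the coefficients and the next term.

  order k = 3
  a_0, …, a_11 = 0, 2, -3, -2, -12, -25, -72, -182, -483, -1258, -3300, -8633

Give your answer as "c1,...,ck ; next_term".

  a_3 = 2·-3 + 2·2 + -1·0 = -2
  a_4 = 2·-2 + 2·-3 + -1·2 = -12
  a_5 = 2·-12 + 2·-2 + -1·-3 = -25
  a_6 = 2·-25 + 2·-12 + -1·-2 = -72
  a_7 = 2·-72 + 2·-25 + -1·-12 = -182
  a_8 = 2·-182 + 2·-72 + -1·-25 = -483
  a_9 = 2·-483 + 2·-182 + -1·-72 = -1258
  a_10 = 2·-1258 + 2·-483 + -1·-182 = -3300
  a_11 = 2·-3300 + 2·-1258 + -1·-483 = -8633
  a_12 = 2·-8633 + 2·-3300 + -1·-1258 = -22608

2,2,-1 ; -22608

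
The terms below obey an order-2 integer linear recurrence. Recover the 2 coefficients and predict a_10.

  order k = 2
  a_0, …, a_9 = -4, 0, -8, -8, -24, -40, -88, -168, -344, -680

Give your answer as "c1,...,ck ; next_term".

  a_2 = 1·0 + 2·-4 = -8
  a_3 = 1·-8 + 2·0 = -8
  a_4 = 1·-8 + 2·-8 = -24
  a_5 = 1·-24 + 2·-8 = -40
  a_6 = 1·-40 + 2·-24 = -88
  a_7 = 1·-88 + 2·-40 = -168
  a_8 = 1·-168 + 2·-88 = -344
  a_9 = 1·-344 + 2·-168 = -680
  a_10 = 1·-680 + 2·-344 = -1368

1,2 ; -1368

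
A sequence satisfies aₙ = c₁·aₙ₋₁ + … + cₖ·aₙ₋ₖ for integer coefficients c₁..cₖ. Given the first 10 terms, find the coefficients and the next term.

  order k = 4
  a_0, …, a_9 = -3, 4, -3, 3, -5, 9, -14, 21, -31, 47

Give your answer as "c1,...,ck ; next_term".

  a_4 = -1·3 + 1·-3 + 1·4 + 1·-3 = -5
  a_5 = -1·-5 + 1·3 + 1·-3 + 1·4 = 9
  a_6 = -1·9 + 1·-5 + 1·3 + 1·-3 = -14
  a_7 = -1·-14 + 1·9 + 1·-5 + 1·3 = 21
  a_8 = -1·21 + 1·-14 + 1·9 + 1·-5 = -31
  a_9 = -1·-31 + 1·21 + 1·-14 + 1·9 = 47
  a_10 = -1·47 + 1·-31 + 1·21 + 1·-14 = -71

-1,1,1,1 ; -71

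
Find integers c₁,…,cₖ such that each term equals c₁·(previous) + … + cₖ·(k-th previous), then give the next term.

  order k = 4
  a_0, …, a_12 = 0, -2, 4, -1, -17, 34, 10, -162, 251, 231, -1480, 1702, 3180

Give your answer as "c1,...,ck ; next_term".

-1,-3,3,-1 ; -12957

  a_4 = -1·-1 + -3·4 + 3·-2 + -1·0 = -17
  a_5 = -1·-17 + -3·-1 + 3·4 + -1·-2 = 34
  a_6 = -1·34 + -3·-17 + 3·-1 + -1·4 = 10
  a_7 = -1·10 + -3·34 + 3·-17 + -1·-1 = -162
  a_8 = -1·-162 + -3·10 + 3·34 + -1·-17 = 251
  a_9 = -1·251 + -3·-162 + 3·10 + -1·34 = 231
  a_10 = -1·231 + -3·251 + 3·-162 + -1·10 = -1480
  a_11 = -1·-1480 + -3·231 + 3·251 + -1·-162 = 1702
  a_12 = -1·1702 + -3·-1480 + 3·231 + -1·251 = 3180
  a_13 = -1·3180 + -3·1702 + 3·-1480 + -1·231 = -12957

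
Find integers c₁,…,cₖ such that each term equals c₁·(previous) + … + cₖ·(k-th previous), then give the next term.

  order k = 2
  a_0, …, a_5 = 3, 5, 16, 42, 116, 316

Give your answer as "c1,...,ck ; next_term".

2,2 ; 864

  a_2 = 2·5 + 2·3 = 16
  a_3 = 2·16 + 2·5 = 42
  a_4 = 2·42 + 2·16 = 116
  a_5 = 2·116 + 2·42 = 316
  a_6 = 2·316 + 2·116 = 864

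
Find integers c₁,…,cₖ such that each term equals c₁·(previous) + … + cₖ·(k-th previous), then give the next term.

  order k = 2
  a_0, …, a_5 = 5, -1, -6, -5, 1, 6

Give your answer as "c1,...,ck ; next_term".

1,-1 ; 5

  a_2 = 1·-1 + -1·5 = -6
  a_3 = 1·-6 + -1·-1 = -5
  a_4 = 1·-5 + -1·-6 = 1
  a_5 = 1·1 + -1·-5 = 6
  a_6 = 1·6 + -1·1 = 5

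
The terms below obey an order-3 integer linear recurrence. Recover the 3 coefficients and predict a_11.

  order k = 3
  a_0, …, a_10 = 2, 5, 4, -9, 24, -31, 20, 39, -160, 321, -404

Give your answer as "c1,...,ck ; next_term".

  a_3 = -2·4 + -1·5 + 2·2 = -9
  a_4 = -2·-9 + -1·4 + 2·5 = 24
  a_5 = -2·24 + -1·-9 + 2·4 = -31
  a_6 = -2·-31 + -1·24 + 2·-9 = 20
  a_7 = -2·20 + -1·-31 + 2·24 = 39
  a_8 = -2·39 + -1·20 + 2·-31 = -160
  a_9 = -2·-160 + -1·39 + 2·20 = 321
  a_10 = -2·321 + -1·-160 + 2·39 = -404
  a_11 = -2·-404 + -1·321 + 2·-160 = 167

-2,-1,2 ; 167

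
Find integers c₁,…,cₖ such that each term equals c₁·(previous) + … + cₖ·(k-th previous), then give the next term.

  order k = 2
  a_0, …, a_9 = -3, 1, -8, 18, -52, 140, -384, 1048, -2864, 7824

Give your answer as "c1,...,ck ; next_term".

-2,2 ; -21376

  a_2 = -2·1 + 2·-3 = -8
  a_3 = -2·-8 + 2·1 = 18
  a_4 = -2·18 + 2·-8 = -52
  a_5 = -2·-52 + 2·18 = 140
  a_6 = -2·140 + 2·-52 = -384
  a_7 = -2·-384 + 2·140 = 1048
  a_8 = -2·1048 + 2·-384 = -2864
  a_9 = -2·-2864 + 2·1048 = 7824
  a_10 = -2·7824 + 2·-2864 = -21376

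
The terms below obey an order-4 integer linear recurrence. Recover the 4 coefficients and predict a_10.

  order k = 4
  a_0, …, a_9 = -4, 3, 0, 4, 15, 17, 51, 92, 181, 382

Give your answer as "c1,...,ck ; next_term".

1,2,1,-2 ; 734

  a_4 = 1·4 + 2·0 + 1·3 + -2·-4 = 15
  a_5 = 1·15 + 2·4 + 1·0 + -2·3 = 17
  a_6 = 1·17 + 2·15 + 1·4 + -2·0 = 51
  a_7 = 1·51 + 2·17 + 1·15 + -2·4 = 92
  a_8 = 1·92 + 2·51 + 1·17 + -2·15 = 181
  a_9 = 1·181 + 2·92 + 1·51 + -2·17 = 382
  a_10 = 1·382 + 2·181 + 1·92 + -2·51 = 734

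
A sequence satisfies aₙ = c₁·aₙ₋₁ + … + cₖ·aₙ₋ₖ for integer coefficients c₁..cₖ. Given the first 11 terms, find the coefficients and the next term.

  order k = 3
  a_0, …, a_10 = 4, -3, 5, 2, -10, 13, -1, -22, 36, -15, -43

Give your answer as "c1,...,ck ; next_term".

  a_3 = -1·5 + -1·-3 + 1·4 = 2
  a_4 = -1·2 + -1·5 + 1·-3 = -10
  a_5 = -1·-10 + -1·2 + 1·5 = 13
  a_6 = -1·13 + -1·-10 + 1·2 = -1
  a_7 = -1·-1 + -1·13 + 1·-10 = -22
  a_8 = -1·-22 + -1·-1 + 1·13 = 36
  a_9 = -1·36 + -1·-22 + 1·-1 = -15
  a_10 = -1·-15 + -1·36 + 1·-22 = -43
  a_11 = -1·-43 + -1·-15 + 1·36 = 94

-1,-1,1 ; 94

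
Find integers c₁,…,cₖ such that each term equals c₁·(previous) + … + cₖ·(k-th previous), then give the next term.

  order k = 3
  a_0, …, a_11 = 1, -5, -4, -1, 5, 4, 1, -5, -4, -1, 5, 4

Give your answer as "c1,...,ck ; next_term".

0,0,-1 ; 1

  a_3 = 0·-4 + 0·-5 + -1·1 = -1
  a_4 = 0·-1 + 0·-4 + -1·-5 = 5
  a_5 = 0·5 + 0·-1 + -1·-4 = 4
  a_6 = 0·4 + 0·5 + -1·-1 = 1
  a_7 = 0·1 + 0·4 + -1·5 = -5
  a_8 = 0·-5 + 0·1 + -1·4 = -4
  a_9 = 0·-4 + 0·-5 + -1·1 = -1
  a_10 = 0·-1 + 0·-4 + -1·-5 = 5
  a_11 = 0·5 + 0·-1 + -1·-4 = 4
  a_12 = 0·4 + 0·5 + -1·-1 = 1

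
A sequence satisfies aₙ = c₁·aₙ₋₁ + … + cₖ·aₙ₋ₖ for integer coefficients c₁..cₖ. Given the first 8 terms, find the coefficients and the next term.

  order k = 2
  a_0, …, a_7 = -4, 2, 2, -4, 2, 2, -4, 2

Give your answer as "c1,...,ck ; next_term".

-1,-1 ; 2

  a_2 = -1·2 + -1·-4 = 2
  a_3 = -1·2 + -1·2 = -4
  a_4 = -1·-4 + -1·2 = 2
  a_5 = -1·2 + -1·-4 = 2
  a_6 = -1·2 + -1·2 = -4
  a_7 = -1·-4 + -1·2 = 2
  a_8 = -1·2 + -1·-4 = 2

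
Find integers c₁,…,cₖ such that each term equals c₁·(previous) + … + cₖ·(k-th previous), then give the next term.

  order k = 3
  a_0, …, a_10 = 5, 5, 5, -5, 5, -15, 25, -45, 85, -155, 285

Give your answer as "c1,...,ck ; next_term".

-1,1,-1 ; -525

  a_3 = -1·5 + 1·5 + -1·5 = -5
  a_4 = -1·-5 + 1·5 + -1·5 = 5
  a_5 = -1·5 + 1·-5 + -1·5 = -15
  a_6 = -1·-15 + 1·5 + -1·-5 = 25
  a_7 = -1·25 + 1·-15 + -1·5 = -45
  a_8 = -1·-45 + 1·25 + -1·-15 = 85
  a_9 = -1·85 + 1·-45 + -1·25 = -155
  a_10 = -1·-155 + 1·85 + -1·-45 = 285
  a_11 = -1·285 + 1·-155 + -1·85 = -525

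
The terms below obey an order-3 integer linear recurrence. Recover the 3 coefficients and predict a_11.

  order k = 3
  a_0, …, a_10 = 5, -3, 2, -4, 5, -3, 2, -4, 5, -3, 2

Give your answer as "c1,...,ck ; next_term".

  a_3 = -1·2 + -1·-3 + -1·5 = -4
  a_4 = -1·-4 + -1·2 + -1·-3 = 5
  a_5 = -1·5 + -1·-4 + -1·2 = -3
  a_6 = -1·-3 + -1·5 + -1·-4 = 2
  a_7 = -1·2 + -1·-3 + -1·5 = -4
  a_8 = -1·-4 + -1·2 + -1·-3 = 5
  a_9 = -1·5 + -1·-4 + -1·2 = -3
  a_10 = -1·-3 + -1·5 + -1·-4 = 2
  a_11 = -1·2 + -1·-3 + -1·5 = -4

-1,-1,-1 ; -4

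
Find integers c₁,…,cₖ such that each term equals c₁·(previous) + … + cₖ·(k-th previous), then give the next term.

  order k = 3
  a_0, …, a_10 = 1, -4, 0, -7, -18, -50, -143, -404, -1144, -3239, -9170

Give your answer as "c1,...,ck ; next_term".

2,2,1 ; -25962

  a_3 = 2·0 + 2·-4 + 1·1 = -7
  a_4 = 2·-7 + 2·0 + 1·-4 = -18
  a_5 = 2·-18 + 2·-7 + 1·0 = -50
  a_6 = 2·-50 + 2·-18 + 1·-7 = -143
  a_7 = 2·-143 + 2·-50 + 1·-18 = -404
  a_8 = 2·-404 + 2·-143 + 1·-50 = -1144
  a_9 = 2·-1144 + 2·-404 + 1·-143 = -3239
  a_10 = 2·-3239 + 2·-1144 + 1·-404 = -9170
  a_11 = 2·-9170 + 2·-3239 + 1·-1144 = -25962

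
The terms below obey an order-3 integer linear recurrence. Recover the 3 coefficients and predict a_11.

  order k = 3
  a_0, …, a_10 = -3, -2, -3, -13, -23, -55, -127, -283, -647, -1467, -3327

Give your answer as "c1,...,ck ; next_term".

  a_3 = 1·-3 + 2·-2 + 2·-3 = -13
  a_4 = 1·-13 + 2·-3 + 2·-2 = -23
  a_5 = 1·-23 + 2·-13 + 2·-3 = -55
  a_6 = 1·-55 + 2·-23 + 2·-13 = -127
  a_7 = 1·-127 + 2·-55 + 2·-23 = -283
  a_8 = 1·-283 + 2·-127 + 2·-55 = -647
  a_9 = 1·-647 + 2·-283 + 2·-127 = -1467
  a_10 = 1·-1467 + 2·-647 + 2·-283 = -3327
  a_11 = 1·-3327 + 2·-1467 + 2·-647 = -7555

1,2,2 ; -7555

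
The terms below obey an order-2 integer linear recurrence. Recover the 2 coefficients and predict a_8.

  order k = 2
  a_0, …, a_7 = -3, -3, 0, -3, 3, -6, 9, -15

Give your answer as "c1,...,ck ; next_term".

-1,1 ; 24

  a_2 = -1·-3 + 1·-3 = 0
  a_3 = -1·0 + 1·-3 = -3
  a_4 = -1·-3 + 1·0 = 3
  a_5 = -1·3 + 1·-3 = -6
  a_6 = -1·-6 + 1·3 = 9
  a_7 = -1·9 + 1·-6 = -15
  a_8 = -1·-15 + 1·9 = 24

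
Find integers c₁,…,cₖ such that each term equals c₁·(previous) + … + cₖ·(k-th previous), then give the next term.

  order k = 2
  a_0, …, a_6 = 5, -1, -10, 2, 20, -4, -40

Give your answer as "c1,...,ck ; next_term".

  a_2 = 0·-1 + -2·5 = -10
  a_3 = 0·-10 + -2·-1 = 2
  a_4 = 0·2 + -2·-10 = 20
  a_5 = 0·20 + -2·2 = -4
  a_6 = 0·-4 + -2·20 = -40
  a_7 = 0·-40 + -2·-4 = 8

0,-2 ; 8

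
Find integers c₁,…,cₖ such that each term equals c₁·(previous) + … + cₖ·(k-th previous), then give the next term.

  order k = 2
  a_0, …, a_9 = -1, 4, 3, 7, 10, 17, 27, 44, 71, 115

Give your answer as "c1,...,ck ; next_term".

  a_2 = 1·4 + 1·-1 = 3
  a_3 = 1·3 + 1·4 = 7
  a_4 = 1·7 + 1·3 = 10
  a_5 = 1·10 + 1·7 = 17
  a_6 = 1·17 + 1·10 = 27
  a_7 = 1·27 + 1·17 = 44
  a_8 = 1·44 + 1·27 = 71
  a_9 = 1·71 + 1·44 = 115
  a_10 = 1·115 + 1·71 = 186

1,1 ; 186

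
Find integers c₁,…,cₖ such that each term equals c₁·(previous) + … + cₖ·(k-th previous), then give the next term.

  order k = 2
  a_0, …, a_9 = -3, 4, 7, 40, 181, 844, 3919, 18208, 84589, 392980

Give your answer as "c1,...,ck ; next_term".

4,3 ; 1825687

  a_2 = 4·4 + 3·-3 = 7
  a_3 = 4·7 + 3·4 = 40
  a_4 = 4·40 + 3·7 = 181
  a_5 = 4·181 + 3·40 = 844
  a_6 = 4·844 + 3·181 = 3919
  a_7 = 4·3919 + 3·844 = 18208
  a_8 = 4·18208 + 3·3919 = 84589
  a_9 = 4·84589 + 3·18208 = 392980
  a_10 = 4·392980 + 3·84589 = 1825687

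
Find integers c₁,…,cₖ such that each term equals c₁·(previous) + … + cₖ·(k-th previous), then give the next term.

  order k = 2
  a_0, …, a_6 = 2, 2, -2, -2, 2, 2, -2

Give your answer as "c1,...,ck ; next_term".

0,-1 ; -2

  a_2 = 0·2 + -1·2 = -2
  a_3 = 0·-2 + -1·2 = -2
  a_4 = 0·-2 + -1·-2 = 2
  a_5 = 0·2 + -1·-2 = 2
  a_6 = 0·2 + -1·2 = -2
  a_7 = 0·-2 + -1·2 = -2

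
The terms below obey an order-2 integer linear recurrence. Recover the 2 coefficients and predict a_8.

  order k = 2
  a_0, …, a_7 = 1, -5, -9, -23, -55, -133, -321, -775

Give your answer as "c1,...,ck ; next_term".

  a_2 = 2·-5 + 1·1 = -9
  a_3 = 2·-9 + 1·-5 = -23
  a_4 = 2·-23 + 1·-9 = -55
  a_5 = 2·-55 + 1·-23 = -133
  a_6 = 2·-133 + 1·-55 = -321
  a_7 = 2·-321 + 1·-133 = -775
  a_8 = 2·-775 + 1·-321 = -1871

2,1 ; -1871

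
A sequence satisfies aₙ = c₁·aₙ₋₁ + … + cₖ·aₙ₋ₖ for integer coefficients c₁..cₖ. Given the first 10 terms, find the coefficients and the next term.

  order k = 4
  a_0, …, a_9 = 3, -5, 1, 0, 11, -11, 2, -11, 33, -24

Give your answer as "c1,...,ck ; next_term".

  a_4 = 0·0 + 0·1 + -1·-5 + 2·3 = 11
  a_5 = 0·11 + 0·0 + -1·1 + 2·-5 = -11
  a_6 = 0·-11 + 0·11 + -1·0 + 2·1 = 2
  a_7 = 0·2 + 0·-11 + -1·11 + 2·0 = -11
  a_8 = 0·-11 + 0·2 + -1·-11 + 2·11 = 33
  a_9 = 0·33 + 0·-11 + -1·2 + 2·-11 = -24
  a_10 = 0·-24 + 0·33 + -1·-11 + 2·2 = 15

0,0,-1,2 ; 15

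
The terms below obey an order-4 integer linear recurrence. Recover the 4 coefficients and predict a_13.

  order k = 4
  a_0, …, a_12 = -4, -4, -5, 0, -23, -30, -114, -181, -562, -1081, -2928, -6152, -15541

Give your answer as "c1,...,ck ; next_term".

  a_4 = 1·0 + 3·-5 + -1·-4 + 3·-4 = -23
  a_5 = 1·-23 + 3·0 + -1·-5 + 3·-4 = -30
  a_6 = 1·-30 + 3·-23 + -1·0 + 3·-5 = -114
  a_7 = 1·-114 + 3·-30 + -1·-23 + 3·0 = -181
  a_8 = 1·-181 + 3·-114 + -1·-30 + 3·-23 = -562
  a_9 = 1·-562 + 3·-181 + -1·-114 + 3·-30 = -1081
  a_10 = 1·-1081 + 3·-562 + -1·-181 + 3·-114 = -2928
  a_11 = 1·-2928 + 3·-1081 + -1·-562 + 3·-181 = -6152
  a_12 = 1·-6152 + 3·-2928 + -1·-1081 + 3·-562 = -15541
  a_13 = 1·-15541 + 3·-6152 + -1·-2928 + 3·-1081 = -34312

1,3,-1,3 ; -34312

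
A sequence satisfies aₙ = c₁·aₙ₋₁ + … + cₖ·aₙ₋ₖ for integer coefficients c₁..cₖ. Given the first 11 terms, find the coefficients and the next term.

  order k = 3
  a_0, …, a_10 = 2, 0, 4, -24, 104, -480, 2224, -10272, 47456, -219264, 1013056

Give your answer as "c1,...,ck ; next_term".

-4,2,-4 ; -4680576

  a_3 = -4·4 + 2·0 + -4·2 = -24
  a_4 = -4·-24 + 2·4 + -4·0 = 104
  a_5 = -4·104 + 2·-24 + -4·4 = -480
  a_6 = -4·-480 + 2·104 + -4·-24 = 2224
  a_7 = -4·2224 + 2·-480 + -4·104 = -10272
  a_8 = -4·-10272 + 2·2224 + -4·-480 = 47456
  a_9 = -4·47456 + 2·-10272 + -4·2224 = -219264
  a_10 = -4·-219264 + 2·47456 + -4·-10272 = 1013056
  a_11 = -4·1013056 + 2·-219264 + -4·47456 = -4680576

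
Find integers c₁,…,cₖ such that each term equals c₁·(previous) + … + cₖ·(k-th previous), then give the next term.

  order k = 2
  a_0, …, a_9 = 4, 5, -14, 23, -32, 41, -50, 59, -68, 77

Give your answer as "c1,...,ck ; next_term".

-2,-1 ; -86

  a_2 = -2·5 + -1·4 = -14
  a_3 = -2·-14 + -1·5 = 23
  a_4 = -2·23 + -1·-14 = -32
  a_5 = -2·-32 + -1·23 = 41
  a_6 = -2·41 + -1·-32 = -50
  a_7 = -2·-50 + -1·41 = 59
  a_8 = -2·59 + -1·-50 = -68
  a_9 = -2·-68 + -1·59 = 77
  a_10 = -2·77 + -1·-68 = -86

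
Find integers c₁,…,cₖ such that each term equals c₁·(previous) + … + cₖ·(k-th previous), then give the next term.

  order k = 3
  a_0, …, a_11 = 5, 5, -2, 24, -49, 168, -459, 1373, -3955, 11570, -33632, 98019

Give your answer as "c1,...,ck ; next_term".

-2,3,1 ; -285364

  a_3 = -2·-2 + 3·5 + 1·5 = 24
  a_4 = -2·24 + 3·-2 + 1·5 = -49
  a_5 = -2·-49 + 3·24 + 1·-2 = 168
  a_6 = -2·168 + 3·-49 + 1·24 = -459
  a_7 = -2·-459 + 3·168 + 1·-49 = 1373
  a_8 = -2·1373 + 3·-459 + 1·168 = -3955
  a_9 = -2·-3955 + 3·1373 + 1·-459 = 11570
  a_10 = -2·11570 + 3·-3955 + 1·1373 = -33632
  a_11 = -2·-33632 + 3·11570 + 1·-3955 = 98019
  a_12 = -2·98019 + 3·-33632 + 1·11570 = -285364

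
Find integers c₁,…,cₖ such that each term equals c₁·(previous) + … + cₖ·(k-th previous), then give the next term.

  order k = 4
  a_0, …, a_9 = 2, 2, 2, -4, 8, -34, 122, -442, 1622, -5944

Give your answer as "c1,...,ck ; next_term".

-4,-1,0,-3 ; 21788

  a_4 = -4·-4 + -1·2 + 0·2 + -3·2 = 8
  a_5 = -4·8 + -1·-4 + 0·2 + -3·2 = -34
  a_6 = -4·-34 + -1·8 + 0·-4 + -3·2 = 122
  a_7 = -4·122 + -1·-34 + 0·8 + -3·-4 = -442
  a_8 = -4·-442 + -1·122 + 0·-34 + -3·8 = 1622
  a_9 = -4·1622 + -1·-442 + 0·122 + -3·-34 = -5944
  a_10 = -4·-5944 + -1·1622 + 0·-442 + -3·122 = 21788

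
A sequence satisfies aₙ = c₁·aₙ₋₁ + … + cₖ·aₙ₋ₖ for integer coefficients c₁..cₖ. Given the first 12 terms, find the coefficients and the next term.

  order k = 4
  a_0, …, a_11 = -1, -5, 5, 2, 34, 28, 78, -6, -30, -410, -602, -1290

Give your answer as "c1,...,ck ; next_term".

  a_4 = 1·2 + 2·5 + -4·-5 + -2·-1 = 34
  a_5 = 1·34 + 2·2 + -4·5 + -2·-5 = 28
  a_6 = 1·28 + 2·34 + -4·2 + -2·5 = 78
  a_7 = 1·78 + 2·28 + -4·34 + -2·2 = -6
  a_8 = 1·-6 + 2·78 + -4·28 + -2·34 = -30
  a_9 = 1·-30 + 2·-6 + -4·78 + -2·28 = -410
  a_10 = 1·-410 + 2·-30 + -4·-6 + -2·78 = -602
  a_11 = 1·-602 + 2·-410 + -4·-30 + -2·-6 = -1290
  a_12 = 1·-1290 + 2·-602 + -4·-410 + -2·-30 = -794

1,2,-4,-2 ; -794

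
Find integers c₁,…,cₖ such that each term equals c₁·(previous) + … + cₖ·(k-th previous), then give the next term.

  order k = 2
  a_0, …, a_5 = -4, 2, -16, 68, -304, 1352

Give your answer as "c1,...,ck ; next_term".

  a_2 = -4·2 + 2·-4 = -16
  a_3 = -4·-16 + 2·2 = 68
  a_4 = -4·68 + 2·-16 = -304
  a_5 = -4·-304 + 2·68 = 1352
  a_6 = -4·1352 + 2·-304 = -6016

-4,2 ; -6016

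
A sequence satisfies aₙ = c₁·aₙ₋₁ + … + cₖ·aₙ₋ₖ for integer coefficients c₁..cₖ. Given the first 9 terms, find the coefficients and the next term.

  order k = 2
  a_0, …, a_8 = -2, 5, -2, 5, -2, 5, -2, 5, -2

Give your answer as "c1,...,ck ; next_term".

  a_2 = 0·5 + 1·-2 = -2
  a_3 = 0·-2 + 1·5 = 5
  a_4 = 0·5 + 1·-2 = -2
  a_5 = 0·-2 + 1·5 = 5
  a_6 = 0·5 + 1·-2 = -2
  a_7 = 0·-2 + 1·5 = 5
  a_8 = 0·5 + 1·-2 = -2
  a_9 = 0·-2 + 1·5 = 5

0,1 ; 5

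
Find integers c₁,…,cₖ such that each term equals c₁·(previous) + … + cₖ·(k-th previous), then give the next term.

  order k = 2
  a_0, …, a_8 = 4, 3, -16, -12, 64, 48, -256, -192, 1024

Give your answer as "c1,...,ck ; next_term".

  a_2 = 0·3 + -4·4 = -16
  a_3 = 0·-16 + -4·3 = -12
  a_4 = 0·-12 + -4·-16 = 64
  a_5 = 0·64 + -4·-12 = 48
  a_6 = 0·48 + -4·64 = -256
  a_7 = 0·-256 + -4·48 = -192
  a_8 = 0·-192 + -4·-256 = 1024
  a_9 = 0·1024 + -4·-192 = 768

0,-4 ; 768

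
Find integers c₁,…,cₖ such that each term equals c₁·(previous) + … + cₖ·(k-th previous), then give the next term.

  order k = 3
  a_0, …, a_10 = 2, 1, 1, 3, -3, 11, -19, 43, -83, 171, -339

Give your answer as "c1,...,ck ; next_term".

-2,1,2 ; 683

  a_3 = -2·1 + 1·1 + 2·2 = 3
  a_4 = -2·3 + 1·1 + 2·1 = -3
  a_5 = -2·-3 + 1·3 + 2·1 = 11
  a_6 = -2·11 + 1·-3 + 2·3 = -19
  a_7 = -2·-19 + 1·11 + 2·-3 = 43
  a_8 = -2·43 + 1·-19 + 2·11 = -83
  a_9 = -2·-83 + 1·43 + 2·-19 = 171
  a_10 = -2·171 + 1·-83 + 2·43 = -339
  a_11 = -2·-339 + 1·171 + 2·-83 = 683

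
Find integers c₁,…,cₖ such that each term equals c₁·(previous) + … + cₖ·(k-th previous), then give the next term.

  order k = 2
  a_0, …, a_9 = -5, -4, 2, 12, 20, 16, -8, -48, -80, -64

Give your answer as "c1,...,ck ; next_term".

2,-2 ; 32

  a_2 = 2·-4 + -2·-5 = 2
  a_3 = 2·2 + -2·-4 = 12
  a_4 = 2·12 + -2·2 = 20
  a_5 = 2·20 + -2·12 = 16
  a_6 = 2·16 + -2·20 = -8
  a_7 = 2·-8 + -2·16 = -48
  a_8 = 2·-48 + -2·-8 = -80
  a_9 = 2·-80 + -2·-48 = -64
  a_10 = 2·-64 + -2·-80 = 32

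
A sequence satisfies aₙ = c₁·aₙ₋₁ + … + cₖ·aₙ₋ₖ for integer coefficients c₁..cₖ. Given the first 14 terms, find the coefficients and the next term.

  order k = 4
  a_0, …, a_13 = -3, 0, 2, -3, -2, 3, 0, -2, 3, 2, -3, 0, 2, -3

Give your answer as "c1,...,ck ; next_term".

1,-1,1,-1 ; -2

  a_4 = 1·-3 + -1·2 + 1·0 + -1·-3 = -2
  a_5 = 1·-2 + -1·-3 + 1·2 + -1·0 = 3
  a_6 = 1·3 + -1·-2 + 1·-3 + -1·2 = 0
  a_7 = 1·0 + -1·3 + 1·-2 + -1·-3 = -2
  a_8 = 1·-2 + -1·0 + 1·3 + -1·-2 = 3
  a_9 = 1·3 + -1·-2 + 1·0 + -1·3 = 2
  a_10 = 1·2 + -1·3 + 1·-2 + -1·0 = -3
  a_11 = 1·-3 + -1·2 + 1·3 + -1·-2 = 0
  a_12 = 1·0 + -1·-3 + 1·2 + -1·3 = 2
  a_13 = 1·2 + -1·0 + 1·-3 + -1·2 = -3
  a_14 = 1·-3 + -1·2 + 1·0 + -1·-3 = -2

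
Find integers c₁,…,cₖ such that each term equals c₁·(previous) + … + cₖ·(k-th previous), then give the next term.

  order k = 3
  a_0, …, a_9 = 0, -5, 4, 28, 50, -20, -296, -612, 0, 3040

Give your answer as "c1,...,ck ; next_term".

2,-4,-2 ; 7304

  a_3 = 2·4 + -4·-5 + -2·0 = 28
  a_4 = 2·28 + -4·4 + -2·-5 = 50
  a_5 = 2·50 + -4·28 + -2·4 = -20
  a_6 = 2·-20 + -4·50 + -2·28 = -296
  a_7 = 2·-296 + -4·-20 + -2·50 = -612
  a_8 = 2·-612 + -4·-296 + -2·-20 = 0
  a_9 = 2·0 + -4·-612 + -2·-296 = 3040
  a_10 = 2·3040 + -4·0 + -2·-612 = 7304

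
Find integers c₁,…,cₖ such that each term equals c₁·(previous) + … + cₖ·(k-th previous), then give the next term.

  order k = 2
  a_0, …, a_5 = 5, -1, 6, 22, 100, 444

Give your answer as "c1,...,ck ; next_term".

  a_2 = 4·-1 + 2·5 = 6
  a_3 = 4·6 + 2·-1 = 22
  a_4 = 4·22 + 2·6 = 100
  a_5 = 4·100 + 2·22 = 444
  a_6 = 4·444 + 2·100 = 1976

4,2 ; 1976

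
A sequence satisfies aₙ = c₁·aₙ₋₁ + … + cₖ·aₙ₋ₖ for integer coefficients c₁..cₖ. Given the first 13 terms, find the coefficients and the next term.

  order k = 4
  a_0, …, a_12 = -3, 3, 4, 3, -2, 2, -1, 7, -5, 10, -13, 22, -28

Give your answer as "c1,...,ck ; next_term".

0,1,-1,1 ; 45

  a_4 = 0·3 + 1·4 + -1·3 + 1·-3 = -2
  a_5 = 0·-2 + 1·3 + -1·4 + 1·3 = 2
  a_6 = 0·2 + 1·-2 + -1·3 + 1·4 = -1
  a_7 = 0·-1 + 1·2 + -1·-2 + 1·3 = 7
  a_8 = 0·7 + 1·-1 + -1·2 + 1·-2 = -5
  a_9 = 0·-5 + 1·7 + -1·-1 + 1·2 = 10
  a_10 = 0·10 + 1·-5 + -1·7 + 1·-1 = -13
  a_11 = 0·-13 + 1·10 + -1·-5 + 1·7 = 22
  a_12 = 0·22 + 1·-13 + -1·10 + 1·-5 = -28
  a_13 = 0·-28 + 1·22 + -1·-13 + 1·10 = 45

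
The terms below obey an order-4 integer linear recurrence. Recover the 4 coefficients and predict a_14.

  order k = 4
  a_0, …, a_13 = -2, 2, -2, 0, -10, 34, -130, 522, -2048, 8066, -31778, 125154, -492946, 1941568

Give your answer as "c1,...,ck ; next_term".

  a_4 = -3·0 + 3·-2 + -3·2 + -1·-2 = -10
  a_5 = -3·-10 + 3·0 + -3·-2 + -1·2 = 34
  a_6 = -3·34 + 3·-10 + -3·0 + -1·-2 = -130
  a_7 = -3·-130 + 3·34 + -3·-10 + -1·0 = 522
  a_8 = -3·522 + 3·-130 + -3·34 + -1·-10 = -2048
  a_9 = -3·-2048 + 3·522 + -3·-130 + -1·34 = 8066
  a_10 = -3·8066 + 3·-2048 + -3·522 + -1·-130 = -31778
  a_11 = -3·-31778 + 3·8066 + -3·-2048 + -1·522 = 125154
  a_12 = -3·125154 + 3·-31778 + -3·8066 + -1·-2048 = -492946
  a_13 = -3·-492946 + 3·125154 + -3·-31778 + -1·8066 = 1941568
  a_14 = -3·1941568 + 3·-492946 + -3·125154 + -1·-31778 = -7647226

-3,3,-3,-1 ; -7647226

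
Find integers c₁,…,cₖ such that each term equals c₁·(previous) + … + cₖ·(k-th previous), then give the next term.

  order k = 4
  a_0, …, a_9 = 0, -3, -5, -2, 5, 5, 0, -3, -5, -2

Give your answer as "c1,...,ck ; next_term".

  a_4 = 0·-2 + -1·-5 + 0·-3 + -1·0 = 5
  a_5 = 0·5 + -1·-2 + 0·-5 + -1·-3 = 5
  a_6 = 0·5 + -1·5 + 0·-2 + -1·-5 = 0
  a_7 = 0·0 + -1·5 + 0·5 + -1·-2 = -3
  a_8 = 0·-3 + -1·0 + 0·5 + -1·5 = -5
  a_9 = 0·-5 + -1·-3 + 0·0 + -1·5 = -2
  a_10 = 0·-2 + -1·-5 + 0·-3 + -1·0 = 5

0,-1,0,-1 ; 5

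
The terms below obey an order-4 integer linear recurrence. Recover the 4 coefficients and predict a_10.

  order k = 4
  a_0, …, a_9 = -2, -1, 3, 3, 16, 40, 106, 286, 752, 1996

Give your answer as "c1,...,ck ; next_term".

2,2,0,-2 ; 5284

  a_4 = 2·3 + 2·3 + 0·-1 + -2·-2 = 16
  a_5 = 2·16 + 2·3 + 0·3 + -2·-1 = 40
  a_6 = 2·40 + 2·16 + 0·3 + -2·3 = 106
  a_7 = 2·106 + 2·40 + 0·16 + -2·3 = 286
  a_8 = 2·286 + 2·106 + 0·40 + -2·16 = 752
  a_9 = 2·752 + 2·286 + 0·106 + -2·40 = 1996
  a_10 = 2·1996 + 2·752 + 0·286 + -2·106 = 5284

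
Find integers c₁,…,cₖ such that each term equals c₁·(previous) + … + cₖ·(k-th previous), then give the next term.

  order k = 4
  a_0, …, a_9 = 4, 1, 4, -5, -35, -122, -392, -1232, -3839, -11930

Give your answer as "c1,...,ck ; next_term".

  a_4 = 4·-5 + -3·4 + 1·1 + -1·4 = -35
  a_5 = 4·-35 + -3·-5 + 1·4 + -1·1 = -122
  a_6 = 4·-122 + -3·-35 + 1·-5 + -1·4 = -392
  a_7 = 4·-392 + -3·-122 + 1·-35 + -1·-5 = -1232
  a_8 = 4·-1232 + -3·-392 + 1·-122 + -1·-35 = -3839
  a_9 = 4·-3839 + -3·-1232 + 1·-392 + -1·-122 = -11930
  a_10 = 4·-11930 + -3·-3839 + 1·-1232 + -1·-392 = -37043

4,-3,1,-1 ; -37043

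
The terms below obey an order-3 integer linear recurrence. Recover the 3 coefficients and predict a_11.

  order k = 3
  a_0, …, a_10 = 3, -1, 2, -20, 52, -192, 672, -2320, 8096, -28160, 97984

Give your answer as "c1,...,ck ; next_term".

  a_3 = -2·2 + 4·-1 + -4·3 = -20
  a_4 = -2·-20 + 4·2 + -4·-1 = 52
  a_5 = -2·52 + 4·-20 + -4·2 = -192
  a_6 = -2·-192 + 4·52 + -4·-20 = 672
  a_7 = -2·672 + 4·-192 + -4·52 = -2320
  a_8 = -2·-2320 + 4·672 + -4·-192 = 8096
  a_9 = -2·8096 + 4·-2320 + -4·672 = -28160
  a_10 = -2·-28160 + 4·8096 + -4·-2320 = 97984
  a_11 = -2·97984 + 4·-28160 + -4·8096 = -340992

-2,4,-4 ; -340992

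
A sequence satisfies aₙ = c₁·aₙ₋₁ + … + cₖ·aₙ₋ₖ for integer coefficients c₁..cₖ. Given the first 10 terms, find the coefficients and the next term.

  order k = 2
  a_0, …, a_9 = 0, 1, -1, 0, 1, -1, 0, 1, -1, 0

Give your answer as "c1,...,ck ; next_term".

  a_2 = -1·1 + -1·0 = -1
  a_3 = -1·-1 + -1·1 = 0
  a_4 = -1·0 + -1·-1 = 1
  a_5 = -1·1 + -1·0 = -1
  a_6 = -1·-1 + -1·1 = 0
  a_7 = -1·0 + -1·-1 = 1
  a_8 = -1·1 + -1·0 = -1
  a_9 = -1·-1 + -1·1 = 0
  a_10 = -1·0 + -1·-1 = 1

-1,-1 ; 1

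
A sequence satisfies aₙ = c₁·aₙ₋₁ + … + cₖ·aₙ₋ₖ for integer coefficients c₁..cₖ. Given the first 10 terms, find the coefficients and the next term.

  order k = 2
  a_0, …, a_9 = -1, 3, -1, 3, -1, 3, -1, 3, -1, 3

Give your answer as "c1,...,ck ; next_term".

  a_2 = 0·3 + 1·-1 = -1
  a_3 = 0·-1 + 1·3 = 3
  a_4 = 0·3 + 1·-1 = -1
  a_5 = 0·-1 + 1·3 = 3
  a_6 = 0·3 + 1·-1 = -1
  a_7 = 0·-1 + 1·3 = 3
  a_8 = 0·3 + 1·-1 = -1
  a_9 = 0·-1 + 1·3 = 3
  a_10 = 0·3 + 1·-1 = -1

0,1 ; -1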